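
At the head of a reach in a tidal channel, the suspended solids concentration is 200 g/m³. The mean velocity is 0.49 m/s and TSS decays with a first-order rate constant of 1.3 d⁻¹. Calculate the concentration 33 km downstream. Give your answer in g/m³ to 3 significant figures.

Travel time t = 33 km / 0.49 m/s = 3.3e+04/0.49 = 6.735e+04 s = 0.7795 d.
First-order decay: C = 200·exp(−1.3·0.7795) = 200·0.363 = 72.6 g/m³.

72.6 g/m³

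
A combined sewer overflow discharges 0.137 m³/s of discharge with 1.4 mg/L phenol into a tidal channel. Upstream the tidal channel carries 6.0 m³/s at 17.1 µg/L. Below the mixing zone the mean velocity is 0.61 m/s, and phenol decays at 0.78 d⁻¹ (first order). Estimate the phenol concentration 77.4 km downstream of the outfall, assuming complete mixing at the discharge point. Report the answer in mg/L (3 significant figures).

0.0153 mg/L

17.1 µg/L = 0.0171 mg/L.
After complete mixing, C₀ = (0.137·1.4 + 6·0.0171) / 6.137 = 0.04797 mg/L.
Travel time t = 7.74e+04 m / 0.61 m/s = 1.269e+05 s = 1.469 d.
C = 0.04797·exp(−0.78·1.469) = 0.04797·0.3181 = 0.01526 mg/L.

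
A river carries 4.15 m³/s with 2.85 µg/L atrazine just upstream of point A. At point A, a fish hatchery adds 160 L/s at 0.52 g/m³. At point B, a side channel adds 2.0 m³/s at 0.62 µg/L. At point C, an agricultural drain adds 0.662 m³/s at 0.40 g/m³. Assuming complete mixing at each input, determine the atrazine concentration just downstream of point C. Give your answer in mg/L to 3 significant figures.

0.0518 mg/L

2.85 µg/L = 0.00285 mg/L.
160 L/s = 0.16 m³/s.
After input A: C = (4.15·0.00285 + 0.16·0.52) / 4.31 = 0.02205 mg/L.
0.62 µg/L = 0.00062 mg/L.
After input B: C = (4.31·0.02205 + 2·0.00062) / 6.31 = 0.01526 mg/L.
After input C: C = (6.31·0.01526 + 0.662·0.4) / 6.972 = 0.05179 mg/L.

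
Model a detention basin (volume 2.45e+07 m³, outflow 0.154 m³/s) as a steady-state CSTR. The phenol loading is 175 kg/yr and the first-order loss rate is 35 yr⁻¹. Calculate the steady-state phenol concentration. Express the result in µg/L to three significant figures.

0.203 µg/L

Outflow Q = 0.154 m³/s × 3.156e+07 s/yr = 4.86e+06 m³/yr.
Steady-state CSTR mass balance: W = Q·C + k·V·C, so C = W/(Q + kV).
Q + kV = 4.86e+06 + 35·2.45e+07 = 8.624e+08 m³/yr.
C = 175/8.624e+08 = 2.029e-07 kg/m³ = 0.0002029 mg/L = 0.2029 µg/L.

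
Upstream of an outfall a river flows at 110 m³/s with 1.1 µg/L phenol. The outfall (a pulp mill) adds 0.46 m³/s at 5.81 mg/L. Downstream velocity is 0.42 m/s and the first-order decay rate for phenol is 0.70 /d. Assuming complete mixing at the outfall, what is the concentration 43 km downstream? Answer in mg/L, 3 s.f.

1.1 µg/L = 0.0011 mg/L.
After complete mixing, C₀ = (0.46·5.81 + 110·0.0011) / 110.5 = 0.02529 mg/L.
Travel time t = 4.3e+04 m / 0.42 m/s = 1.024e+05 s = 1.185 d.
C = 0.02529·exp(−0.70·1.185) = 0.02529·0.4363 = 0.01103 mg/L.

0.0110 mg/L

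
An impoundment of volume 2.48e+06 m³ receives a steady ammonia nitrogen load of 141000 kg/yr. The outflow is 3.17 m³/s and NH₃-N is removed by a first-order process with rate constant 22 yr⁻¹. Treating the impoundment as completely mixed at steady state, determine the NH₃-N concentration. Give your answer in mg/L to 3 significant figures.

Outflow Q = 3.17 m³/s × 3.156e+07 s/yr = 1e+08 m³/yr.
Steady-state CSTR mass balance: W = Q·C + k·V·C, so C = W/(Q + kV).
Q + kV = 1e+08 + 22·2.48e+06 = 1.546e+08 m³/yr.
C = 141000/1.546e+08 = 0.000912 kg/m³ = 0.912 mg/L.

0.912 mg/L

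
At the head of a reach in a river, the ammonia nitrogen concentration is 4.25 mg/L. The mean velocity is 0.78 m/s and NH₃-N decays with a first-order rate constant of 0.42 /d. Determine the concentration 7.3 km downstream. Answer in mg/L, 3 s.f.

4.06 mg/L

Travel time t = 7.3 km / 0.78 m/s = 7300/0.78 = 9359 s = 0.1083 d.
First-order decay: C = 4.25·exp(−0.42·0.1083) = 4.25·0.9555 = 4.061 mg/L.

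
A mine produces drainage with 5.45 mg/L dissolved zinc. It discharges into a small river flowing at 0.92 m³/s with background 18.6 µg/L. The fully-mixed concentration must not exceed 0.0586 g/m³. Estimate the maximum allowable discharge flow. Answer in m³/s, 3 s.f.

18.6 µg/L = 0.0186 mg/L.
Mass balance at complete mixing: C_std·(Q_w + Q_r) = Q_w·C_e + Q_r·C_b.
Rearranging, Q_w = Q_r·(C_std − C_b)/(C_e − C_std) = 0.92·(0.0586 − 0.0186) / (5.45 − 0.0586) = 0.006826 m³/s.

0.00683 m³/s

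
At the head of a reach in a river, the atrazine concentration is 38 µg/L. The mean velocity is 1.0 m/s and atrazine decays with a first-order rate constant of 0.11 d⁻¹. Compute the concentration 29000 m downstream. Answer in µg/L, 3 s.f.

36.6 µg/L

Travel time t = 29000 m / 1.0 m/s = 2.9e+04/1.0 = 2.9e+04 s = 0.3356 d.
First-order decay: C = 38·exp(−0.11·0.3356) = 38·0.9638 = 36.62 µg/L.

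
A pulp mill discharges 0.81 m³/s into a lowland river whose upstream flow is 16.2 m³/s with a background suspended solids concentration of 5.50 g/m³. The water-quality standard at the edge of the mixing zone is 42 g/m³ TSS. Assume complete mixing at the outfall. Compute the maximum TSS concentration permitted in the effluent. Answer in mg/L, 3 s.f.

Mass balance: 42·17.01 = 0.81·Cₑ + 16.2·5.5.
Cₑ = (714.4 − 89.1) / 0.81 = 772 mg/L.

772 mg/L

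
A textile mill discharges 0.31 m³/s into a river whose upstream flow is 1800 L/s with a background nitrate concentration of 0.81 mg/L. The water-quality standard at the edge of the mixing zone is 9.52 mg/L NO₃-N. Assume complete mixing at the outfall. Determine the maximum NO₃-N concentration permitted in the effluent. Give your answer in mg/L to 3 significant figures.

60.1 mg/L

1800 L/s = 1.8 m³/s.
Mass balance: 9.52·2.11 = 0.31·Cₑ + 1.8·0.81.
Cₑ = (20.09 − 1.458) / 0.31 = 60.09 mg/L.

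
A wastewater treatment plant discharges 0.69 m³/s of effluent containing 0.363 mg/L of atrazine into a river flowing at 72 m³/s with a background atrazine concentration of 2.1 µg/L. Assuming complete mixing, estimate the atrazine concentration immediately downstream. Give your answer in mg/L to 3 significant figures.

2.1 µg/L = 0.0021 mg/L.
Conservation of mass across the mixing zone: C = (0.69·0.363 + 72·0.0021) / (0.69 + 72) = 0.4017/72.69 = 0.005526 mg/L.

0.00553 mg/L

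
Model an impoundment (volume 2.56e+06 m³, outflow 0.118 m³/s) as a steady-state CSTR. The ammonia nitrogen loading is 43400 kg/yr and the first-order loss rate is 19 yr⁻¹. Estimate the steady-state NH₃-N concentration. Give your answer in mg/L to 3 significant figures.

0.829 mg/L

Outflow Q = 0.118 m³/s × 3.156e+07 s/yr = 3.724e+06 m³/yr.
Steady-state CSTR mass balance: W = Q·C + k·V·C, so C = W/(Q + kV).
Q + kV = 3.724e+06 + 19·2.56e+06 = 5.236e+07 m³/yr.
C = 43400/5.236e+07 = 0.0008288 kg/m³ = 0.8288 mg/L.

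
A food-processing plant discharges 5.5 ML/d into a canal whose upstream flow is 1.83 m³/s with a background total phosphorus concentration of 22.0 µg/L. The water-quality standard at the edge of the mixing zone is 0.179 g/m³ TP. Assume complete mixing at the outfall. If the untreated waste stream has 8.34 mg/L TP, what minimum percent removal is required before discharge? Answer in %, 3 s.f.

43.7 %

5.5 ML/d = 0.06366 m³/s.
22.0 µg/L = 0.022 mg/L.
Mass balance: 0.179·1.894 = 0.06366·Cₑ + 1.83·0.022.
Cₑ = (0.339 − 0.04026) / 0.06366 = 4.692 mg/L.
Required removal = 1 − 4.692/8.34 = 43.74 %.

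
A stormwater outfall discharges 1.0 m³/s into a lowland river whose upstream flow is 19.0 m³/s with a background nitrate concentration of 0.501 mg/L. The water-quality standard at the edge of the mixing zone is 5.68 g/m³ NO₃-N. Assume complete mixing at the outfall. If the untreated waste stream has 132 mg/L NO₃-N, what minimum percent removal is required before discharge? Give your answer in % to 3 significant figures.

Mass balance: 5.68·20 = 1·Cₑ + 19·0.501.
Cₑ = (113.6 − 9.519) / 1 = 104.1 mg/L.
Required removal = 1 − 104.1/132 = 21.15 %.

21.2 %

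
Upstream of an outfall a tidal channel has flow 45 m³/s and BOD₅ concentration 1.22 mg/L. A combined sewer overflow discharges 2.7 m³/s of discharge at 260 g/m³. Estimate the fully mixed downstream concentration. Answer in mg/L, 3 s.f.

Flow-weighted mixing gives C = (2.7·260 + 45·1.22) / (2.7 + 45) = 756.9/47.7 = 15.87 mg/L.

15.9 mg/L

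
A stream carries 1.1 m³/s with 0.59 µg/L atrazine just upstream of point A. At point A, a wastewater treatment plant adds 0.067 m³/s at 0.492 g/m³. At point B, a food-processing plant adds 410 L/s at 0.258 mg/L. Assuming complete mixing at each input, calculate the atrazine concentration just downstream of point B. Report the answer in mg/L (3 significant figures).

0.59 µg/L = 0.00059 mg/L.
After input A: C = (1.1·0.00059 + 0.067·0.492) / 1.167 = 0.0288 mg/L.
410 L/s = 0.41 m³/s.
After input B: C = (1.167·0.0288 + 0.41·0.258) / 1.577 = 0.08839 mg/L.

0.0884 mg/L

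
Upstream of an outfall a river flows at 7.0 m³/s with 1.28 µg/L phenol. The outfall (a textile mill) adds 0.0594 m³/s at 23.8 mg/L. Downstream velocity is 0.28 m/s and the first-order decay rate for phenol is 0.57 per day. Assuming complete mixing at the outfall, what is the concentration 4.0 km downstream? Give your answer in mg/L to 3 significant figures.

0.183 mg/L

1.28 µg/L = 0.00128 mg/L.
After complete mixing, C₀ = (0.0594·23.8 + 7·0.00128) / 7.059 = 0.2015 mg/L.
Travel time t = 4000 m / 0.28 m/s = 1.429e+04 s = 0.1653 d.
C = 0.2015·exp(−0.57·0.1653) = 0.2015·0.9101 = 0.1834 mg/L.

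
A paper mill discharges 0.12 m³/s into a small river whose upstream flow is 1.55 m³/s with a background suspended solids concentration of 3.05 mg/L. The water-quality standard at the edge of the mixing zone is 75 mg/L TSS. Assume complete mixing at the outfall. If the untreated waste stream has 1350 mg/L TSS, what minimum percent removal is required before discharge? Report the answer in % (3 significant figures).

Mass balance: 75·1.67 = 0.12·Cₑ + 1.55·3.05.
Cₑ = (125.2 − 4.728) / 0.12 = 1004 mg/L.
Required removal = 1 − 1004/1350 = 25.6 %.

25.6 %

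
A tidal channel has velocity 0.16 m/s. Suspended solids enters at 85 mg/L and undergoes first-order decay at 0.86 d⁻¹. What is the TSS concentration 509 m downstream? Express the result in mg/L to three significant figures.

82.4 mg/L

Travel time t = 509 m / 0.16 m/s = 509/0.16 = 3181 s = 0.03682 d.
First-order decay: C = 85·exp(−0.86·0.03682) = 85·0.9688 = 82.35 mg/L.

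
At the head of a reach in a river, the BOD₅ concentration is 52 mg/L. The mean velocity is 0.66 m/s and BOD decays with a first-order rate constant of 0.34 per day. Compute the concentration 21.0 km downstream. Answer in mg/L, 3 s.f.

Travel time t = 21.0 km / 0.66 m/s = 2.1e+04/0.66 = 3.182e+04 s = 0.3683 d.
First-order decay: C = 52·exp(−0.34·0.3683) = 52·0.8823 = 45.88 mg/L.

45.9 mg/L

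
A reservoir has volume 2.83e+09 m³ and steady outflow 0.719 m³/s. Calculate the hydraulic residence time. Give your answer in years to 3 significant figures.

125 yr

Q = 0.719 m³/s × 3.156e+07 s/yr = 2.269e+07 m³/yr.
Hydraulic residence time τ = V/Q = 2.83e+09/2.269e+07 = 124.7 yr.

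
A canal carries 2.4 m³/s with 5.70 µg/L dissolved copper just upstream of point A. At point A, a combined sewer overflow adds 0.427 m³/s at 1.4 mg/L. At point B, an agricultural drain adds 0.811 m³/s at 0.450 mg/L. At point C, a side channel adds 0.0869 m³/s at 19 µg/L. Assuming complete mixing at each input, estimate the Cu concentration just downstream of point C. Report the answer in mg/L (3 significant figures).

5.70 µg/L = 0.0057 mg/L.
After input A: C = (2.4·0.0057 + 0.427·1.4) / 2.827 = 0.2163 mg/L.
After input B: C = (2.827·0.2163 + 0.811·0.45) / 3.638 = 0.2684 mg/L.
19 µg/L = 0.019 mg/L.
After input C: C = (3.638·0.2684 + 0.0869·0.019) / 3.725 = 0.2626 mg/L.

0.263 mg/L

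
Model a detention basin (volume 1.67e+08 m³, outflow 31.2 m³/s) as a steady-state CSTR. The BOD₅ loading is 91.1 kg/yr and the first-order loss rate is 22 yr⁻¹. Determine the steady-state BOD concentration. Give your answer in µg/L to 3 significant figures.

Outflow Q = 31.2 m³/s × 3.156e+07 s/yr = 9.846e+08 m³/yr.
Steady-state CSTR mass balance: W = Q·C + k·V·C, so C = W/(Q + kV).
Q + kV = 9.846e+08 + 22·1.67e+08 = 4.659e+09 m³/yr.
C = 91.1/4.659e+09 = 1.956e-08 kg/m³ = 1.956e-05 mg/L = 0.01956 µg/L.

0.0196 µg/L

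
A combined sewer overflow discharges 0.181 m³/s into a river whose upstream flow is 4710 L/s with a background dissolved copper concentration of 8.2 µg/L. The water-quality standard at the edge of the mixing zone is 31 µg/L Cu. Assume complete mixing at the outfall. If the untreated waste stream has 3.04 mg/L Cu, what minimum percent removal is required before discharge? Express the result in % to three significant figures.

79.5 %

4710 L/s = 4.71 m³/s.
8.2 µg/L = 0.0082 mg/L.
31 µg/L = 0.031 mg/L.
Mass balance: 0.031·4.891 = 0.181·Cₑ + 4.71·0.0082.
Cₑ = (0.1516 − 0.03862) / 0.181 = 0.6243 mg/L.
Required removal = 1 − 0.6243/3.04 = 79.46 %.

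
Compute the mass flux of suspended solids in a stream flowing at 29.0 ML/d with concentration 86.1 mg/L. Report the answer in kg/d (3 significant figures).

2500 kg/d

29.0 ML/d = 0.3356 m³/s.
Mass flux = Q·C = 0.3356 m³/s × 86.1 g/m³ = 28.9 g/s.
= 28.9 g/s × 86.4 = 2497 kg/d.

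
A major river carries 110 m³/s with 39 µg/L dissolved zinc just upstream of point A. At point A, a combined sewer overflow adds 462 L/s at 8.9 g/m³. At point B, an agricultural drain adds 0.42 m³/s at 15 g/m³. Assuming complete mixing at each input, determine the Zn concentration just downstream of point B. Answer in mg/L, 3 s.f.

39 µg/L = 0.039 mg/L.
462 L/s = 0.462 m³/s.
After input A: C = (110·0.039 + 0.462·8.9) / 110.5 = 0.07606 mg/L.
After input B: C = (110.5·0.07606 + 0.42·15) / 110.9 = 0.1326 mg/L.

0.133 mg/L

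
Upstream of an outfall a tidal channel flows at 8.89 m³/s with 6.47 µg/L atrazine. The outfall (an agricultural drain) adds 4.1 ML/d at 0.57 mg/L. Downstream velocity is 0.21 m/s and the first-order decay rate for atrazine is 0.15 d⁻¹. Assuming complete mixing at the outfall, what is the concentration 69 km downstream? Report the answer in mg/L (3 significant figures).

0.00535 mg/L

4.1 ML/d = 0.04745 m³/s.
6.47 µg/L = 0.00647 mg/L.
After complete mixing, C₀ = (0.04745·0.57 + 8.89·0.00647) / 8.937 = 0.009462 mg/L.
Travel time t = 6.9e+04 m / 0.21 m/s = 3.286e+05 s = 3.803 d.
C = 0.009462·exp(−0.15·3.803) = 0.009462·0.5653 = 0.005349 mg/L.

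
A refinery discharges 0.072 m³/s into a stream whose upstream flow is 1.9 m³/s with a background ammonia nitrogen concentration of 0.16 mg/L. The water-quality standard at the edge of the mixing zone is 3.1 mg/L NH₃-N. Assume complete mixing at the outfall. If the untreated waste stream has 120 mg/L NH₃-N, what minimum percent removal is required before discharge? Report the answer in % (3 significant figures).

32.8 %

Mass balance: 3.1·1.972 = 0.072·Cₑ + 1.9·0.16.
Cₑ = (6.113 − 0.304) / 0.072 = 80.68 mg/L.
Required removal = 1 − 80.68/120 = 32.76 %.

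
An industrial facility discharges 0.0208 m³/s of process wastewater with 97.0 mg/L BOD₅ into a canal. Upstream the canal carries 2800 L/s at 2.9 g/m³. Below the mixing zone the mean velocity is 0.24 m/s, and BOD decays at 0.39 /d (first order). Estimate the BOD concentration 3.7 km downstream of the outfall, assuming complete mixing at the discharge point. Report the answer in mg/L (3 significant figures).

2800 L/s = 2.8 m³/s.
After complete mixing, C₀ = (0.0208·97 + 2.8·2.9) / 2.821 = 3.594 mg/L.
Travel time t = 3700 m / 0.24 m/s = 1.542e+04 s = 0.1784 d.
C = 3.594·exp(−0.39·0.1784) = 3.594·0.9328 = 3.352 mg/L.

3.35 mg/L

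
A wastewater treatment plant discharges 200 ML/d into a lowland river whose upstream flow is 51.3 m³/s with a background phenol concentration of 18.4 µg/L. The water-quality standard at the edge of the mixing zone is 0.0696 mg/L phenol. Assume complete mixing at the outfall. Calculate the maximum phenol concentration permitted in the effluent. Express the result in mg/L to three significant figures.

200 ML/d = 2.315 m³/s.
18.4 µg/L = 0.0184 mg/L.
Mass balance: 0.0696·53.61 = 2.315·Cₑ + 51.3·0.0184.
Cₑ = (3.732 − 0.9439) / 2.315 = 1.204 mg/L.

1.20 mg/L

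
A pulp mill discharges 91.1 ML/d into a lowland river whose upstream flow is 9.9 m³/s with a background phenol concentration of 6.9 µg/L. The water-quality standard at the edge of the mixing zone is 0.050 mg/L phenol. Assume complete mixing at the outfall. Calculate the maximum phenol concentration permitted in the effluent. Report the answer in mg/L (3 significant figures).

0.455 mg/L

91.1 ML/d = 1.054 m³/s.
6.9 µg/L = 0.0069 mg/L.
Mass balance: 0.05·10.95 = 1.054·Cₑ + 9.9·0.0069.
Cₑ = (0.5477 − 0.06831) / 1.054 = 0.4547 mg/L.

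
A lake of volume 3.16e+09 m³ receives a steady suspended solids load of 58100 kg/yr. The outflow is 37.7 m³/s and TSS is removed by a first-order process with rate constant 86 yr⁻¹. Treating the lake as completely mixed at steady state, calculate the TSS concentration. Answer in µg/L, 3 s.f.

0.213 µg/L

Outflow Q = 37.7 m³/s × 3.156e+07 s/yr = 1.19e+09 m³/yr.
Steady-state CSTR mass balance: W = Q·C + k·V·C, so C = W/(Q + kV).
Q + kV = 1.19e+09 + 86·3.16e+09 = 2.729e+11 m³/yr.
C = 58100/2.729e+11 = 2.129e-07 kg/m³ = 0.0002129 mg/L = 0.2129 µg/L.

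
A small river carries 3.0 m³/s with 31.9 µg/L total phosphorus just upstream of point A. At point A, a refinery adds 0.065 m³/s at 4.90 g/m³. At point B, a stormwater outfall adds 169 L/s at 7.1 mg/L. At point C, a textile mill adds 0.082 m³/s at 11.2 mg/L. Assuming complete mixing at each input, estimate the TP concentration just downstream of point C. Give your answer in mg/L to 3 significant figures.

31.9 µg/L = 0.0319 mg/L.
After input A: C = (3·0.0319 + 0.065·4.9) / 3.065 = 0.1351 mg/L.
169 L/s = 0.169 m³/s.
After input B: C = (3.065·0.1351 + 0.169·7.1) / 3.234 = 0.4991 mg/L.
After input C: C = (3.234·0.4991 + 0.082·11.2) / 3.316 = 0.7637 mg/L.

0.764 mg/L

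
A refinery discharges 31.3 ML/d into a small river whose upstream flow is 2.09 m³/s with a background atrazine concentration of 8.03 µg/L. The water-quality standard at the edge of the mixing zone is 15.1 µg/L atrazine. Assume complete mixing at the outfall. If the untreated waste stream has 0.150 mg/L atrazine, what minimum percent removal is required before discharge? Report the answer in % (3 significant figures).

31.3 ML/d = 0.3623 m³/s.
8.03 µg/L = 0.00803 mg/L.
15.1 µg/L = 0.0151 mg/L.
Mass balance: 0.0151·2.452 = 0.3623·Cₑ + 2.09·0.00803.
Cₑ = (0.03703 − 0.01678) / 0.3623 = 0.05589 mg/L.
Required removal = 1 − 0.05589/0.150 = 62.74 %.

62.7 %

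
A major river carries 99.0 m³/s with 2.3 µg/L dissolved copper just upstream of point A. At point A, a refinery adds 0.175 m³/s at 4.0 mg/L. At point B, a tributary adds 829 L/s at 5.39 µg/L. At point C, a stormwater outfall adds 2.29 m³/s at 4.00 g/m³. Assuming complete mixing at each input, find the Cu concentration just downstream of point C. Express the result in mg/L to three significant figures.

0.0987 mg/L

2.3 µg/L = 0.0023 mg/L.
After input A: C = (99·0.0023 + 0.175·4) / 99.17 = 0.009354 mg/L.
829 L/s = 0.829 m³/s.
5.39 µg/L = 0.00539 mg/L.
After input B: C = (99.17·0.009354 + 0.829·0.00539) / 100 = 0.009321 mg/L.
After input C: C = (100·0.009321 + 2.29·4) / 102.3 = 0.09866 mg/L.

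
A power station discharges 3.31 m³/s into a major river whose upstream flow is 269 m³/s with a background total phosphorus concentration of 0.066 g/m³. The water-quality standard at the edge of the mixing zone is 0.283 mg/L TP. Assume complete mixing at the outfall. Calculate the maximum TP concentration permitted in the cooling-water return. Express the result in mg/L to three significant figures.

17.9 mg/L

Mass balance: 0.283·272.3 = 3.31·Cₑ + 269·0.066.
Cₑ = (77.06 − 17.75) / 3.31 = 17.92 mg/L.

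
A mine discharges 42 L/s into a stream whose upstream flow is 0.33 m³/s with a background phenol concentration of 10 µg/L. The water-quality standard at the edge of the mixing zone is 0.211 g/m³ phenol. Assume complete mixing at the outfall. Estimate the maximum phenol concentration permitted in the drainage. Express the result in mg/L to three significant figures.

1.79 mg/L

42 L/s = 0.042 m³/s.
10 µg/L = 0.01 mg/L.
Mass balance: 0.211·0.372 = 0.042·Cₑ + 0.33·0.01.
Cₑ = (0.07849 − 0.0033) / 0.042 = 1.79 mg/L.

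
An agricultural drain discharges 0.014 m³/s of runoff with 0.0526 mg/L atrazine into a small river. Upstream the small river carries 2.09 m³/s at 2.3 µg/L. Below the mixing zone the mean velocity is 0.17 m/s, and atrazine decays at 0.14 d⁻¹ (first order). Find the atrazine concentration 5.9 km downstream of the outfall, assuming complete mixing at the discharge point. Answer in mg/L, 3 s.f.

0.00249 mg/L

2.3 µg/L = 0.0023 mg/L.
After complete mixing, C₀ = (0.014·0.0526 + 2.09·0.0023) / 2.104 = 0.002635 mg/L.
Travel time t = 5900 m / 0.17 m/s = 3.471e+04 s = 0.4017 d.
C = 0.002635·exp(−0.14·0.4017) = 0.002635·0.9453 = 0.002491 mg/L.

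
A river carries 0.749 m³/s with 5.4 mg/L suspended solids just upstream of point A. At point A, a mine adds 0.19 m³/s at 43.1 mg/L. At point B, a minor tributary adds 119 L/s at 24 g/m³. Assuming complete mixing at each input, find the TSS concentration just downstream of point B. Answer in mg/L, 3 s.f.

After input A: C = (0.749·5.4 + 0.19·43.1) / 0.939 = 13.03 mg/L.
119 L/s = 0.119 m³/s.
After input B: C = (0.939·13.03 + 0.119·24) / 1.058 = 14.26 mg/L.

14.3 mg/L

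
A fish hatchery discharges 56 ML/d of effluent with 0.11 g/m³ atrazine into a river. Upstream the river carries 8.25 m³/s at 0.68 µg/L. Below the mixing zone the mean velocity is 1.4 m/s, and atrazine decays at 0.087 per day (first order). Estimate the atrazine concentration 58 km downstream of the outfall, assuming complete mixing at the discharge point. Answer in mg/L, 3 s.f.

56 ML/d = 0.6481 m³/s.
0.68 µg/L = 0.00068 mg/L.
After complete mixing, C₀ = (0.6481·0.11 + 8.25·0.00068) / 8.898 = 0.008643 mg/L.
Travel time t = 5.8e+04 m / 1.4 m/s = 4.143e+04 s = 0.4795 d.
C = 0.008643·exp(−0.087·0.4795) = 0.008643·0.9591 = 0.00829 mg/L.

0.00829 mg/L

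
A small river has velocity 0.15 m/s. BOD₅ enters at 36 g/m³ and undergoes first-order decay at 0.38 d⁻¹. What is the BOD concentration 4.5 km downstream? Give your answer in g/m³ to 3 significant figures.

31.6 g/m³

Travel time t = 4.5 km / 0.15 m/s = 4500/0.15 = 3e+04 s = 0.3472 d.
First-order decay: C = 36·exp(−0.38·0.3472) = 36·0.8764 = 31.55 g/m³.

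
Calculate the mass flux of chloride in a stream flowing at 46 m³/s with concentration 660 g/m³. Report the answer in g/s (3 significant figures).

30400 g/s

Mass flux = Q·C = 46 m³/s × 660 g/m³ = 3.036e+04 g/s.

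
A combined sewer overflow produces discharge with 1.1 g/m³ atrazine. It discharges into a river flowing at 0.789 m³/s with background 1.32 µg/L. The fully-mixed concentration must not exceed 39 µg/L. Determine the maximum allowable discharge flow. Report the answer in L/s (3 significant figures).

28.0 L/s

1.32 µg/L = 0.00132 mg/L.
39 µg/L = 0.039 mg/L.
Mass balance at complete mixing: C_std·(Q_w + Q_r) = Q_w·C_e + Q_r·C_b.
Rearranging, Q_w = Q_r·(C_std − C_b)/(C_e − C_std) = 0.789·(0.039 − 0.00132) / (1.1 − 0.039) = 0.02802 m³/s.
= 28.02 L/s.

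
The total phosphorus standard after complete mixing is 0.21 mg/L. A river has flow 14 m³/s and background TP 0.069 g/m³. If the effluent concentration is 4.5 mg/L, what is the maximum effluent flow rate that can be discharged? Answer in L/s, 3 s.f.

Mass balance at complete mixing: C_std·(Q_w + Q_r) = Q_w·C_e + Q_r·C_b.
Rearranging, Q_w = Q_r·(C_std − C_b)/(C_e − C_std) = 14·(0.21 − 0.069) / (4.5 − 0.21) = 0.4601 m³/s.
= 460.1 L/s.

460 L/s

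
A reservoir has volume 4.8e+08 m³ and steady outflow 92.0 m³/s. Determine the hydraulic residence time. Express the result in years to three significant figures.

Q = 92.0 m³/s × 3.156e+07 s/yr = 2.903e+09 m³/yr.
Hydraulic residence time τ = V/Q = 4.8e+08/2.903e+09 = 0.1653 yr.

0.165 yr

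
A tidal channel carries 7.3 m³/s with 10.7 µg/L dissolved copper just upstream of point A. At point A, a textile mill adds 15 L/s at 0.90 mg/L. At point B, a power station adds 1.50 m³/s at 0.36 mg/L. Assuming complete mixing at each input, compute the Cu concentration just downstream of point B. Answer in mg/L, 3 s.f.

0.0717 mg/L

10.7 µg/L = 0.0107 mg/L.
15 L/s = 0.015 m³/s.
After input A: C = (7.3·0.0107 + 0.015·0.9) / 7.315 = 0.01252 mg/L.
After input B: C = (7.315·0.01252 + 1.5·0.36) / 8.815 = 0.07165 mg/L.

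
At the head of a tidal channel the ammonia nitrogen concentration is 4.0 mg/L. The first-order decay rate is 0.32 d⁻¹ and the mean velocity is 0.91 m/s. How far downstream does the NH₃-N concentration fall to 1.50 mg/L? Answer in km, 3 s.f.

241 km

From C = C₀·e^(−kt), t = ln(C₀/C)/k = ln(4.0/1.50)/0.32 = 0.9808/0.32 = 3.065 d.
Distance = v·t = 0.91 m/s × 2.648e+05 s = 2.41e+05 m = 241 km.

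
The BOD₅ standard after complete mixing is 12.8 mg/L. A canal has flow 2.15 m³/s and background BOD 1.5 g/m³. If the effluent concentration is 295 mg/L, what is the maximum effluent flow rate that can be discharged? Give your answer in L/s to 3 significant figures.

Mass balance at complete mixing: C_std·(Q_w + Q_r) = Q_w·C_e + Q_r·C_b.
Rearranging, Q_w = Q_r·(C_std − C_b)/(C_e − C_std) = 2.15·(12.8 − 1.5) / (295 − 12.8) = 0.08609 m³/s.
= 86.09 L/s.

86.1 L/s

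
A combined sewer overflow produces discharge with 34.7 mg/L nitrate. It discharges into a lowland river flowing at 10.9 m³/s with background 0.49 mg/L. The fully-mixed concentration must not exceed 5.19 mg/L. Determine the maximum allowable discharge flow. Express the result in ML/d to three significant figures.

Mass balance at complete mixing: C_std·(Q_w + Q_r) = Q_w·C_e + Q_r·C_b.
Rearranging, Q_w = Q_r·(C_std − C_b)/(C_e − C_std) = 10.9·(5.19 − 0.49) / (34.7 − 5.19) = 1.736 m³/s.
= 150 ML/d.

150 ML/d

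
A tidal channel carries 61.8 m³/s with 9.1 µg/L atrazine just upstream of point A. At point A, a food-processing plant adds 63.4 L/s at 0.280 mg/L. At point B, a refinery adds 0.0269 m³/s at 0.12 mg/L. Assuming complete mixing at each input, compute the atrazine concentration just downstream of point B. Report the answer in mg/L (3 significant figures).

0.00943 mg/L

9.1 µg/L = 0.0091 mg/L.
63.4 L/s = 0.0634 m³/s.
After input A: C = (61.8·0.0091 + 0.0634·0.28) / 61.86 = 0.009378 mg/L.
After input B: C = (61.86·0.009378 + 0.0269·0.12) / 61.89 = 0.009426 mg/L.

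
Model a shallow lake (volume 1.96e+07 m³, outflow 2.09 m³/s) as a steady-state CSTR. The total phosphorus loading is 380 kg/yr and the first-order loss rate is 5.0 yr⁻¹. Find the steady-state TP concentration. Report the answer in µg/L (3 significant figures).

2.32 µg/L

Outflow Q = 2.09 m³/s × 3.156e+07 s/yr = 6.596e+07 m³/yr.
Steady-state CSTR mass balance: W = Q·C + k·V·C, so C = W/(Q + kV).
Q + kV = 6.596e+07 + 5.0·1.96e+07 = 1.64e+08 m³/yr.
C = 380/1.64e+08 = 2.318e-06 kg/m³ = 0.002318 mg/L = 2.318 µg/L.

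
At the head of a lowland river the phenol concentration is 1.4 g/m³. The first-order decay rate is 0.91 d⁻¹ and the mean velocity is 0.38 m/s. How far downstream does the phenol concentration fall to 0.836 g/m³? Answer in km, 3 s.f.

From C = C₀·e^(−kt), t = ln(C₀/C)/k = ln(1.4/0.836)/0.91 = 0.5156/0.91 = 0.5666 d.
Distance = v·t = 0.38 m/s × 4.895e+04 s = 1.86e+04 m = 18.6 km.

18.6 km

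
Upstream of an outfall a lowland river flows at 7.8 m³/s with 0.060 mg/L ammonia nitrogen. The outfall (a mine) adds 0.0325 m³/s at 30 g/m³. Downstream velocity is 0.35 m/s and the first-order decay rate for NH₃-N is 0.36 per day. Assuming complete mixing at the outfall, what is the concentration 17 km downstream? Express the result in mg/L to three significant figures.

0.150 mg/L

After complete mixing, C₀ = (0.0325·30 + 7.8·0.06) / 7.832 = 0.1842 mg/L.
Travel time t = 1.7e+04 m / 0.35 m/s = 4.857e+04 s = 0.5622 d.
C = 0.1842·exp(−0.36·0.5622) = 0.1842·0.8168 = 0.1505 mg/L.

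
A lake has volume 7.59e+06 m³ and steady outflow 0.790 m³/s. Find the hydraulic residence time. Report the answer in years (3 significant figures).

Q = 0.790 m³/s × 3.156e+07 s/yr = 2.493e+07 m³/yr.
Hydraulic residence time τ = V/Q = 7.59e+06/2.493e+07 = 0.3044 yr.

0.304 yr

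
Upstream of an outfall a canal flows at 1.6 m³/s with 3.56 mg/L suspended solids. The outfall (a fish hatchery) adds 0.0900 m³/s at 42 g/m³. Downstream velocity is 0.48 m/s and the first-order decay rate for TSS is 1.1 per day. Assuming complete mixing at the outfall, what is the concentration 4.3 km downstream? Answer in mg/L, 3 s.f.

After complete mixing, C₀ = (0.09·42 + 1.6·3.56) / 1.69 = 5.607 mg/L.
Travel time t = 4300 m / 0.48 m/s = 8958 s = 0.1037 d.
C = 5.607·exp(−1.1·0.1037) = 5.607·0.8922 = 5.003 mg/L.

5.00 mg/L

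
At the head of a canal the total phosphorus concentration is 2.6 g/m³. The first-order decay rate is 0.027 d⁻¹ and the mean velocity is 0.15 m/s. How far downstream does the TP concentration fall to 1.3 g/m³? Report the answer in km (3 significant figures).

333 km

From C = C₀·e^(−kt), t = ln(C₀/C)/k = ln(2.6/1.3)/0.027 = 0.6931/0.027 = 25.67 d.
Distance = v·t = 0.15 m/s × 2.218e+06 s = 3.327e+05 m = 332.7 km.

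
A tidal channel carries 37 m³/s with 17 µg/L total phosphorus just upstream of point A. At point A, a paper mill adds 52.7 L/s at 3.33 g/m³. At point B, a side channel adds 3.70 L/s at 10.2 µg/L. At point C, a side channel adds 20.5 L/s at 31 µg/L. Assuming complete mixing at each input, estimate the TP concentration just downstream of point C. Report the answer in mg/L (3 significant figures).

17 µg/L = 0.017 mg/L.
52.7 L/s = 0.0527 m³/s.
After input A: C = (37·0.017 + 0.0527·3.33) / 37.05 = 0.02171 mg/L.
3.70 L/s = 0.0037 m³/s.
10.2 µg/L = 0.0102 mg/L.
After input B: C = (37.05·0.02171 + 0.0037·0.0102) / 37.06 = 0.02171 mg/L.
20.5 L/s = 0.0205 m³/s.
31 µg/L = 0.031 mg/L.
After input C: C = (37.06·0.02171 + 0.0205·0.031) / 37.08 = 0.02172 mg/L.

0.0217 mg/L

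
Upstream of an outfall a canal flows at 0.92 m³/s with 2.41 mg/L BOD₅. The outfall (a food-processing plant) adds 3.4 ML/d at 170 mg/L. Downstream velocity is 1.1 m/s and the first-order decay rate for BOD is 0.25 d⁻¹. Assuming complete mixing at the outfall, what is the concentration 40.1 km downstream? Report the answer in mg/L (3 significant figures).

3.4 ML/d = 0.03935 m³/s.
After complete mixing, C₀ = (0.03935·170 + 0.92·2.41) / 0.9594 = 9.284 mg/L.
Travel time t = 4.01e+04 m / 1.1 m/s = 3.645e+04 s = 0.4219 d.
C = 9.284·exp(−0.25·0.4219) = 9.284·0.8999 = 8.355 mg/L.

8.35 mg/L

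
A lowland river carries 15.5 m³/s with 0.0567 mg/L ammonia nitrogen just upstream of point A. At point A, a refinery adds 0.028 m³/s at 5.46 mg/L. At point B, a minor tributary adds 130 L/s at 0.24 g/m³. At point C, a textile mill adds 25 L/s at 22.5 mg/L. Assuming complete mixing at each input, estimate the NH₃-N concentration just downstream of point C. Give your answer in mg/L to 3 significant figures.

0.104 mg/L

After input A: C = (15.5·0.0567 + 0.028·5.46) / 15.53 = 0.06644 mg/L.
130 L/s = 0.13 m³/s.
After input B: C = (15.53·0.06644 + 0.13·0.24) / 15.66 = 0.06788 mg/L.
25 L/s = 0.025 m³/s.
After input C: C = (15.66·0.06788 + 0.025·22.5) / 15.68 = 0.1036 mg/L.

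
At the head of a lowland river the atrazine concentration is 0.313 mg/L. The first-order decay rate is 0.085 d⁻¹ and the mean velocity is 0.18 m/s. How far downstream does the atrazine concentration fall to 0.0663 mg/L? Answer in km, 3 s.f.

284 km

From C = C₀·e^(−kt), t = ln(C₀/C)/k = ln(0.313/0.0663)/0.085 = 1.552/0.085 = 18.26 d.
Distance = v·t = 0.18 m/s × 1.578e+06 s = 2.84e+05 m = 284 km.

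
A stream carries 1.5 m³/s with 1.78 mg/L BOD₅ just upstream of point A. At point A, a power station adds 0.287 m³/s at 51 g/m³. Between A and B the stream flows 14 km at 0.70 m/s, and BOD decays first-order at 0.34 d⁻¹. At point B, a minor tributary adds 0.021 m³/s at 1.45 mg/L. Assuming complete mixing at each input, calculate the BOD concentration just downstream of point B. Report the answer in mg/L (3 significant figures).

8.86 mg/L

After input A: C = (1.5·1.78 + 0.287·51) / 1.787 = 9.685 mg/L.
Over the 14 km reach to input B (t = 2e+04 s = 0.2315 d), decay gives C = 9.685·exp(−0.34·0.2315) = 8.952 mg/L.
After input B: C = (1.787·8.952 + 0.021·1.45) / 1.808 = 8.865 mg/L.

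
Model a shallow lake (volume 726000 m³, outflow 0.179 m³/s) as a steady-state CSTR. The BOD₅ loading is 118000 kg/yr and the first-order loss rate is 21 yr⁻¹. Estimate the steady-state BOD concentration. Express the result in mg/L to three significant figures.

5.65 mg/L

Outflow Q = 0.179 m³/s × 3.156e+07 s/yr = 5.649e+06 m³/yr.
Steady-state CSTR mass balance: W = Q·C + k·V·C, so C = W/(Q + kV).
Q + kV = 5.649e+06 + 21·726000 = 2.089e+07 m³/yr.
C = 118000/2.089e+07 = 0.005647 kg/m³ = 5.647 mg/L.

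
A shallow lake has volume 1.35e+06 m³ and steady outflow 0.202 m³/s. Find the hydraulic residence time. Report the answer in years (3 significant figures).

Q = 0.202 m³/s × 3.156e+07 s/yr = 6.375e+06 m³/yr.
Hydraulic residence time τ = V/Q = 1.35e+06/6.375e+06 = 0.2118 yr.

0.212 yr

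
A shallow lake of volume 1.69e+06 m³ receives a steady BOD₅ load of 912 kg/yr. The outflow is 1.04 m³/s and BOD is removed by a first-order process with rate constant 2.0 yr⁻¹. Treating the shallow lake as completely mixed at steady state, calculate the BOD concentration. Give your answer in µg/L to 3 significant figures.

25.2 µg/L

Outflow Q = 1.04 m³/s × 3.156e+07 s/yr = 3.282e+07 m³/yr.
Steady-state CSTR mass balance: W = Q·C + k·V·C, so C = W/(Q + kV).
Q + kV = 3.282e+07 + 2.0·1.69e+06 = 3.62e+07 m³/yr.
C = 912/3.62e+07 = 2.519e-05 kg/m³ = 0.02519 mg/L = 25.19 µg/L.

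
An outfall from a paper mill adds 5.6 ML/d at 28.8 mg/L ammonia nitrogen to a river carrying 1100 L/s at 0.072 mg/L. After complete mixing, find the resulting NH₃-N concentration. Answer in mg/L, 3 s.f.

1.67 mg/L

5.6 ML/d = 0.06481 m³/s.
1100 L/s = 1.1 m³/s.
Conservation of mass across the mixing zone: C = (0.06481·28.8 + 1.1·0.072) / (0.06481 + 1.1) = 1.946/1.165 = 1.671 mg/L.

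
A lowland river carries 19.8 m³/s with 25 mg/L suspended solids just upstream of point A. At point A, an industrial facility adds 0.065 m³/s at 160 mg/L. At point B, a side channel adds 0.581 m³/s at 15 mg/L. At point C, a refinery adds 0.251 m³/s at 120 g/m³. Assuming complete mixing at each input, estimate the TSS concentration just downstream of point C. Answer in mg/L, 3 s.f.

After input A: C = (19.8·25 + 0.065·160) / 19.87 = 25.44 mg/L.
After input B: C = (19.87·25.44 + 0.581·15) / 20.45 = 25.15 mg/L.
After input C: C = (20.45·25.15 + 0.251·120) / 20.7 = 26.3 mg/L.

26.3 mg/L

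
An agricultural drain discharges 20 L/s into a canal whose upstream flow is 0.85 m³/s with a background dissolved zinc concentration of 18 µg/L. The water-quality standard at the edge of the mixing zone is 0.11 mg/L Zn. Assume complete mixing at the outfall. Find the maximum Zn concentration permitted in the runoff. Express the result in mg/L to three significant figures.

4.02 mg/L

20 L/s = 0.02 m³/s.
18 µg/L = 0.018 mg/L.
Mass balance: 0.11·0.87 = 0.02·Cₑ + 0.85·0.018.
Cₑ = (0.0957 − 0.0153) / 0.02 = 4.02 mg/L.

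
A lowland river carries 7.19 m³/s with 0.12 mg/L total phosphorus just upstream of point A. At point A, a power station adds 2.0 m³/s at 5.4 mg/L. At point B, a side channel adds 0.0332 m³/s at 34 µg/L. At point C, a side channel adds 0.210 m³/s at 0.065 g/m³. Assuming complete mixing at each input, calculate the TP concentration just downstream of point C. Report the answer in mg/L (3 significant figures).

After input A: C = (7.19·0.12 + 2·5.4) / 9.19 = 1.269 mg/L.
34 µg/L = 0.034 mg/L.
After input B: C = (9.19·1.269 + 0.0332·0.034) / 9.223 = 1.265 mg/L.
After input C: C = (9.223·1.265 + 0.21·0.065) / 9.433 = 1.238 mg/L.

1.24 mg/L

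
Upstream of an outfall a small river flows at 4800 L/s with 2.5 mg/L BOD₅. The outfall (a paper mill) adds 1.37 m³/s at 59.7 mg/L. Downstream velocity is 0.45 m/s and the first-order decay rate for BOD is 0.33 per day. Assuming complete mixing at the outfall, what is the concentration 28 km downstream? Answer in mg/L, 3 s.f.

12.0 mg/L

4800 L/s = 4.8 m³/s.
After complete mixing, C₀ = (1.37·59.7 + 4.8·2.5) / 6.17 = 15.2 mg/L.
Travel time t = 2.8e+04 m / 0.45 m/s = 6.222e+04 s = 0.7202 d.
C = 15.2·exp(−0.33·0.7202) = 15.2·0.7885 = 11.99 mg/L.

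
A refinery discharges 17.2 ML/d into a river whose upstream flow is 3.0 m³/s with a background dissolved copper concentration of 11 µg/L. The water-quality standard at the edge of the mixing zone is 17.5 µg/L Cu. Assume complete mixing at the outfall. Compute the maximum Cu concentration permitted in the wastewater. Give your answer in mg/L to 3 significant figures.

17.2 ML/d = 0.1991 m³/s.
11 µg/L = 0.011 mg/L.
17.5 µg/L = 0.0175 mg/L.
Mass balance: 0.0175·3.199 = 0.1991·Cₑ + 3·0.011.
Cₑ = (0.05598 − 0.033) / 0.1991 = 0.1155 mg/L.

0.115 mg/L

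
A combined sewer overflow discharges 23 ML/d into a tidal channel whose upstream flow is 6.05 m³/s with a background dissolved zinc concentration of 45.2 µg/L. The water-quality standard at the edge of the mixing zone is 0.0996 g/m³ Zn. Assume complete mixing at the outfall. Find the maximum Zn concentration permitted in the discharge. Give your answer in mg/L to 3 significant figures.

1.34 mg/L

23 ML/d = 0.2662 m³/s.
45.2 µg/L = 0.0452 mg/L.
Mass balance: 0.0996·6.316 = 0.2662·Cₑ + 6.05·0.0452.
Cₑ = (0.6291 − 0.2735) / 0.2662 = 1.336 mg/L.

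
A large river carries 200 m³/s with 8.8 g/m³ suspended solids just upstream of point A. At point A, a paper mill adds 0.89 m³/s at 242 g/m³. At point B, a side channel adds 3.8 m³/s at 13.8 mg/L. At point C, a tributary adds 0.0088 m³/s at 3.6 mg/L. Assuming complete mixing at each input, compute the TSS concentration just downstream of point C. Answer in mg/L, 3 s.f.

9.91 mg/L

After input A: C = (200·8.8 + 0.89·242) / 200.9 = 9.833 mg/L.
After input B: C = (200.9·9.833 + 3.8·13.8) / 204.7 = 9.907 mg/L.
After input C: C = (204.7·9.907 + 0.0088·3.6) / 204.7 = 9.907 mg/L.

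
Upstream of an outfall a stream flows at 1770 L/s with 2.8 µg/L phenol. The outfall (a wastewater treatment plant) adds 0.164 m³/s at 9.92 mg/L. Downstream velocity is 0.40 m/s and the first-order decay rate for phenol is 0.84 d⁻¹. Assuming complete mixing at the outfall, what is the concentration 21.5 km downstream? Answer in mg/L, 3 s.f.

1770 L/s = 1.77 m³/s.
2.8 µg/L = 0.0028 mg/L.
After complete mixing, C₀ = (0.164·9.92 + 1.77·0.0028) / 1.934 = 0.8438 mg/L.
Travel time t = 2.15e+04 m / 0.40 m/s = 5.375e+04 s = 0.6221 d.
C = 0.8438·exp(−0.84·0.6221) = 0.8438·0.593 = 0.5003 mg/L.

0.500 mg/L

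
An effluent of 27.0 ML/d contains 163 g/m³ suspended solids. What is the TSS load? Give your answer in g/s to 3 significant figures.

50.9 g/s

27.0 ML/d = 0.3125 m³/s.
Mass flux = Q·C = 0.3125 m³/s × 163 g/m³ = 50.94 g/s.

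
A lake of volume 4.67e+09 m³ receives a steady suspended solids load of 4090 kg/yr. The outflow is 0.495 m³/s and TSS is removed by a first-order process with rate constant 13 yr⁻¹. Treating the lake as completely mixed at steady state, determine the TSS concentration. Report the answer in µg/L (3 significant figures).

0.0674 µg/L

Outflow Q = 0.495 m³/s × 3.156e+07 s/yr = 1.562e+07 m³/yr.
Steady-state CSTR mass balance: W = Q·C + k·V·C, so C = W/(Q + kV).
Q + kV = 1.562e+07 + 13·4.67e+09 = 6.073e+10 m³/yr.
C = 4090/6.073e+10 = 6.735e-08 kg/m³ = 6.735e-05 mg/L = 0.06735 µg/L.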